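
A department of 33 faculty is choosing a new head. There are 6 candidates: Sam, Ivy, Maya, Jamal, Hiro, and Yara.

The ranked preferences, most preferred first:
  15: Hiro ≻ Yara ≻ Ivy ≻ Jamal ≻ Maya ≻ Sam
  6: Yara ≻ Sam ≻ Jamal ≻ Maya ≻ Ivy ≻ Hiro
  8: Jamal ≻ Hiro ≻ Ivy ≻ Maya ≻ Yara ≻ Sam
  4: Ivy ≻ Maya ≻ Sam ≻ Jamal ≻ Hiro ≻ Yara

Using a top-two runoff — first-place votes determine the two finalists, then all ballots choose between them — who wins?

Jamal

Round 1 first-place votes: Sam 0, Ivy 4, Maya 0, Jamal 8, Hiro 15, Yara 6. Hiro and Jamal advance.
Runoff: Hiro is ranked above Jamal on 15 ballots, Jamal above Hiro on 18.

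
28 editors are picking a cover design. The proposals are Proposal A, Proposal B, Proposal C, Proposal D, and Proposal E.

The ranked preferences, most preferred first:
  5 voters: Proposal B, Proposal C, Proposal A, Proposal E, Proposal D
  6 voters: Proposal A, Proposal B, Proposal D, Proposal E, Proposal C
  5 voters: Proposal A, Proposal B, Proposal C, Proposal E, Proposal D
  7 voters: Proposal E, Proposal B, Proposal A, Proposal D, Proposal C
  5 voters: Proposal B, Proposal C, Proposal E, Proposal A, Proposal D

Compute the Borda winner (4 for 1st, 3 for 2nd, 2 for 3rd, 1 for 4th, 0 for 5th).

Proposal B

Proposal A: 5×2 + 6×4 + 5×4 + 7×2 + 5×1 = 73
Proposal B: 5×4 + 6×3 + 5×3 + 7×3 + 5×4 = 94
Proposal C: 5×3 + 6×0 + 5×2 + 7×0 + 5×3 = 40
Proposal D: 5×0 + 6×2 + 5×0 + 7×1 + 5×0 = 19
Proposal E: 5×1 + 6×1 + 5×1 + 7×4 + 5×2 = 54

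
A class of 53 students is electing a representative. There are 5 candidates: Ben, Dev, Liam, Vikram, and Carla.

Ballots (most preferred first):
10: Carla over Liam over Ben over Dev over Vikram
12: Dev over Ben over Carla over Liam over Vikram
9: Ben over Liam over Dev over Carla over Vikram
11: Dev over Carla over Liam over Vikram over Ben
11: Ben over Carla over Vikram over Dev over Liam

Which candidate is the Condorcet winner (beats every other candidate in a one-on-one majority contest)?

Ben

Ben vs Dev: 30–23
Ben vs Liam: 32–21
Ben vs Vikram: 42–11
Ben vs Carla: 32–21
Ben beats every other candidate.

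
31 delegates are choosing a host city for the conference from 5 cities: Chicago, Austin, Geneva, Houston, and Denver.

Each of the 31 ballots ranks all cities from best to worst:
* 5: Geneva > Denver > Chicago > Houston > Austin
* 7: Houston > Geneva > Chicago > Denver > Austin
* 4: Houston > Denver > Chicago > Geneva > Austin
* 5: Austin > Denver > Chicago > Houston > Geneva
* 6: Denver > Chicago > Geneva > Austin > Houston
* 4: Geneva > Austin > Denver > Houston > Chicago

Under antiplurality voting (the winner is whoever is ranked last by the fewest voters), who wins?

Denver

Last-place votes: Chicago 4, Austin 16, Geneva 5, Houston 6, Denver 0.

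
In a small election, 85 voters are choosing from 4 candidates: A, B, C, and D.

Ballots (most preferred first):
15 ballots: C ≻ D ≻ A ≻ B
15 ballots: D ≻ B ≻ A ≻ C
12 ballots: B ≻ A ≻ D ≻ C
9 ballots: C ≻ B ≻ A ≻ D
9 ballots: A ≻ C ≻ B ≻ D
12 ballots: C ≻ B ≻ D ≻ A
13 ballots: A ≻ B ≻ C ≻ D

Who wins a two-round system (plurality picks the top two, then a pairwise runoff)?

Round 1 first-place votes: A 22, B 12, C 36, D 15. C and A advance.
Runoff: C is ranked above A on 36 ballots, A above C on 49.

A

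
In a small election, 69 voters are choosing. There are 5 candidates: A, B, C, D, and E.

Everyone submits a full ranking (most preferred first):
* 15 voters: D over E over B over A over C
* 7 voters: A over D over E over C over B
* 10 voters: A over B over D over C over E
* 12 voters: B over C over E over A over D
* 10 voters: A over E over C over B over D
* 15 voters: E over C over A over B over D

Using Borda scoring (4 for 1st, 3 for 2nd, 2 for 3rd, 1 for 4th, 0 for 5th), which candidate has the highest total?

E

A: 15×1 + 7×4 + 10×4 + 12×1 + 10×4 + 15×2 = 165
B: 15×2 + 7×0 + 10×3 + 12×4 + 10×1 + 15×1 = 133
C: 15×0 + 7×1 + 10×1 + 12×3 + 10×2 + 15×3 = 118
D: 15×4 + 7×3 + 10×2 + 12×0 + 10×0 + 15×0 = 101
E: 15×3 + 7×2 + 10×0 + 12×2 + 10×3 + 15×4 = 173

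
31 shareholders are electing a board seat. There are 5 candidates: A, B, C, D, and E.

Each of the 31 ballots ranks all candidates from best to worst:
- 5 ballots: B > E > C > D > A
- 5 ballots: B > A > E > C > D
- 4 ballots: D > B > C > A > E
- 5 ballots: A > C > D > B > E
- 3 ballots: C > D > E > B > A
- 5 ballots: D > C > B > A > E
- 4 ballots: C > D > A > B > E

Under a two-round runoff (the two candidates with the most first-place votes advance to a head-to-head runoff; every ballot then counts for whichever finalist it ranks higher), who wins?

Round 1 first-place votes: A 5, B 10, C 7, D 9, E 0. B and D advance.
Runoff: B is ranked above D on 10 ballots, D above B on 21.

D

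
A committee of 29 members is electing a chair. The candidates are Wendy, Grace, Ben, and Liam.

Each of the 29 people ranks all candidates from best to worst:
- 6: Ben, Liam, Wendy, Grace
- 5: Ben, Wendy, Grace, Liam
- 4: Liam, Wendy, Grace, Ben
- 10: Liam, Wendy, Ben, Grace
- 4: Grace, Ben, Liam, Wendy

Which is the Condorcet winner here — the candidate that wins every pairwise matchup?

Ben vs Wendy: 15–14
Ben vs Grace: 21–8
Ben vs Liam: 15–14
Ben beats every other candidate.

Ben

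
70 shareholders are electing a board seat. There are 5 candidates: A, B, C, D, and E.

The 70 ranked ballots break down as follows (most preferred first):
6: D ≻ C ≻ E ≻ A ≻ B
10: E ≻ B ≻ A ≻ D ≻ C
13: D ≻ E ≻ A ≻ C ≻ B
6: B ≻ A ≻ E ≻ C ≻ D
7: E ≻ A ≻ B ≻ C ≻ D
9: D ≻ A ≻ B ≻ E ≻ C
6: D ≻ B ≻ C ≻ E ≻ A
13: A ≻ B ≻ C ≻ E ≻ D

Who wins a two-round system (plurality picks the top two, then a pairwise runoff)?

E

Round 1 first-place votes: A 13, B 6, C 0, D 34, E 17. D and E advance.
Runoff: D is ranked above E on 34 ballots, E above D on 36.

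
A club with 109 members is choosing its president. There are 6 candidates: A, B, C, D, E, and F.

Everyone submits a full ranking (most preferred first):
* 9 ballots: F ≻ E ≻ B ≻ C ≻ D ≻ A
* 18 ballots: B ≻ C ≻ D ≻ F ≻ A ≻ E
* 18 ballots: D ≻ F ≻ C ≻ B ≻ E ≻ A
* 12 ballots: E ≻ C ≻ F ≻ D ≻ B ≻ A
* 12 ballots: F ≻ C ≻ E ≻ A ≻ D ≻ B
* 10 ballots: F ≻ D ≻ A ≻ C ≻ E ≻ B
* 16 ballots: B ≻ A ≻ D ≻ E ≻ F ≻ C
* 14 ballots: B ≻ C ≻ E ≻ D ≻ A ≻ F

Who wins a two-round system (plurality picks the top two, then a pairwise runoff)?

F

Round 1 first-place votes: A 0, B 48, C 0, D 18, E 12, F 31. B and F advance.
Runoff: B is ranked above F on 48 ballots, F above B on 61.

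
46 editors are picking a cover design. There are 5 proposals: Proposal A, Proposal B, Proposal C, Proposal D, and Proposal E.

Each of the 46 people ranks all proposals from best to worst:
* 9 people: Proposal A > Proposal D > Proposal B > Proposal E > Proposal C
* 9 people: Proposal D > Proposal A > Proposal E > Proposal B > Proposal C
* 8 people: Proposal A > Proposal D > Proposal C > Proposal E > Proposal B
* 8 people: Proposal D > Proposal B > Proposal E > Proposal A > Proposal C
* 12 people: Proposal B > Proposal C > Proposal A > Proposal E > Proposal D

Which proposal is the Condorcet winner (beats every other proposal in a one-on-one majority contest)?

Proposal A vs Proposal B: 26–20
Proposal A vs Proposal C: 34–12
Proposal A vs Proposal D: 29–17
Proposal A vs Proposal E: 38–8
Proposal A beats every other proposal.

Proposal A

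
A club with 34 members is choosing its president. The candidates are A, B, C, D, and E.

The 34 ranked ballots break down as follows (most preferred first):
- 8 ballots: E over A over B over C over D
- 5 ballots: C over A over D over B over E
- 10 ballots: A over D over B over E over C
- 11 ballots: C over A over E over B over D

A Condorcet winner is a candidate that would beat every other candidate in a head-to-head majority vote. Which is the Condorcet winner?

A

A vs B: 34–0
A vs C: 18–16
A vs D: 34–0
A vs E: 26–8
A beats every other candidate.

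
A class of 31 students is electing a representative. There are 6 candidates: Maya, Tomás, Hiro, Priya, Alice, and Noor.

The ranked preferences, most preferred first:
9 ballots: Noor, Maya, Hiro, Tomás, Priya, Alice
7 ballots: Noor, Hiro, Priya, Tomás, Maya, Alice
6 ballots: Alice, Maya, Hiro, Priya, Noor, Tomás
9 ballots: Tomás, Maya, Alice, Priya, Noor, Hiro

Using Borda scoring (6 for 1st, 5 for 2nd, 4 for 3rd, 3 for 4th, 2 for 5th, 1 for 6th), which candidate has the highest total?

Maya

Maya: 9×5 + 7×2 + 6×5 + 9×5 = 134
Tomás: 9×3 + 7×3 + 6×1 + 9×6 = 108
Hiro: 9×4 + 7×5 + 6×4 + 9×1 = 104
Priya: 9×2 + 7×4 + 6×3 + 9×3 = 91
Alice: 9×1 + 7×1 + 6×6 + 9×4 = 88
Noor: 9×6 + 7×6 + 6×2 + 9×2 = 126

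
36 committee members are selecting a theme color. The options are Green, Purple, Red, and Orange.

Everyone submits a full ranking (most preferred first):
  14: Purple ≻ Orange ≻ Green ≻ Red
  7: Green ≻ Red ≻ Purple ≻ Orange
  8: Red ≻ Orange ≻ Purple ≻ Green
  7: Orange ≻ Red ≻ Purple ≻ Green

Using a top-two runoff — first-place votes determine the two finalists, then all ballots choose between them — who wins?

Round 1 first-place votes: Green 7, Purple 14, Red 8, Orange 7. Purple and Red advance.
Runoff: Purple is ranked above Red on 14 ballots, Red above Purple on 22.

Red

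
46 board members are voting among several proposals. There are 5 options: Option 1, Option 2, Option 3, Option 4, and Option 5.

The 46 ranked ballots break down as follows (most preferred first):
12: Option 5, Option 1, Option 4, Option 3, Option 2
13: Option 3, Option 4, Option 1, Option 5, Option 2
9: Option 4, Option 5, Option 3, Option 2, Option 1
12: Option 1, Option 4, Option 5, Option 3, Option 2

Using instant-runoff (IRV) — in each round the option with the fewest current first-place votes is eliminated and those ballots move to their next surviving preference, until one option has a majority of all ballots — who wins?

Round 1: Option 1 12, Option 2 0, Option 3 13, Option 4 9, Option 5 12. Option 2 eliminated.
Round 2: Option 1 12, Option 3 13, Option 4 9, Option 5 12. Option 4 eliminated.
Round 3: Option 1 12, Option 3 13, Option 5 21. Option 1 eliminated.
Round 4: Option 3 13, Option 5 33. Option 5 has a majority (≥24).

Option 5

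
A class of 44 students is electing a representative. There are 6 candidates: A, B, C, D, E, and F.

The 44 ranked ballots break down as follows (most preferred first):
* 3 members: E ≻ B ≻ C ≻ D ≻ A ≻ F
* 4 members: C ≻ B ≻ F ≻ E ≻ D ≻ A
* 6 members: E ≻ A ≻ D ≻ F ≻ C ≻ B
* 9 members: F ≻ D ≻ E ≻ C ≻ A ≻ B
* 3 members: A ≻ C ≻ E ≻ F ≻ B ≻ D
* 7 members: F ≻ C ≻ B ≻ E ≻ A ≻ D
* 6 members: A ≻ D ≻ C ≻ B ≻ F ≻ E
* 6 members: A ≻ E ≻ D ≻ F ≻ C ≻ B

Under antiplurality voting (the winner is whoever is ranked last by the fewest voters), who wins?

Last-place votes: A 4, B 21, C 0, D 10, E 6, F 3.

C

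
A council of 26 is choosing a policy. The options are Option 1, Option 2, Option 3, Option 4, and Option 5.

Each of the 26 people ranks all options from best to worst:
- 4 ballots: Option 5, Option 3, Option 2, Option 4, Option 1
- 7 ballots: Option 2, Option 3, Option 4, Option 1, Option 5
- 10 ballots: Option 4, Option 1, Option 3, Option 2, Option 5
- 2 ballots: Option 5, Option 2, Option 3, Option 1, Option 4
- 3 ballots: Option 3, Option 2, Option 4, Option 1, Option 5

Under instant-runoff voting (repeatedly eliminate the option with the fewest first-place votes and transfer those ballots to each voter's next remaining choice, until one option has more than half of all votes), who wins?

Option 2

Round 1: Option 1 0, Option 2 7, Option 3 3, Option 4 10, Option 5 6. Option 1 eliminated.
Round 2: Option 2 7, Option 3 3, Option 4 10, Option 5 6. Option 3 eliminated.
Round 3: Option 2 10, Option 4 10, Option 5 6. Option 5 eliminated.
Round 4: Option 2 16, Option 4 10. Option 2 has a majority (≥14).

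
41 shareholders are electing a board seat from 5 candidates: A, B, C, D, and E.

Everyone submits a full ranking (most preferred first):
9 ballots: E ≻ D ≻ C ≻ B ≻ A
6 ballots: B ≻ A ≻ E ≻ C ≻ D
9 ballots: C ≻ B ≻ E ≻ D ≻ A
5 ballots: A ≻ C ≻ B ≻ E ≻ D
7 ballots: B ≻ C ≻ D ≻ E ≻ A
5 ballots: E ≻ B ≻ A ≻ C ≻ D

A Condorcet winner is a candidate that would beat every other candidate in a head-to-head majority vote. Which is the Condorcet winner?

C vs A: 25–16
C vs B: 23–18
C vs D: 32–9
C vs E: 21–20
C beats every other candidate.

C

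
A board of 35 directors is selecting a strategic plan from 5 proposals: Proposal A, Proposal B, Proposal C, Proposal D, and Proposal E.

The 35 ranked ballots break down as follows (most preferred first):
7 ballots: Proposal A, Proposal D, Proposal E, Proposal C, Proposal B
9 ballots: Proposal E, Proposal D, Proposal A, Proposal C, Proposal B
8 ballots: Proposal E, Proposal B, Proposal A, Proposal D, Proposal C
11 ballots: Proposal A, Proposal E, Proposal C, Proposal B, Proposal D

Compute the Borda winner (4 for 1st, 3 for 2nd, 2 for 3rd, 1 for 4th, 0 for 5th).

Proposal E

Proposal A: 7×4 + 9×2 + 8×2 + 11×4 = 106
Proposal B: 7×0 + 9×0 + 8×3 + 11×1 = 35
Proposal C: 7×1 + 9×1 + 8×0 + 11×2 = 38
Proposal D: 7×3 + 9×3 + 8×1 + 11×0 = 56
Proposal E: 7×2 + 9×4 + 8×4 + 11×3 = 115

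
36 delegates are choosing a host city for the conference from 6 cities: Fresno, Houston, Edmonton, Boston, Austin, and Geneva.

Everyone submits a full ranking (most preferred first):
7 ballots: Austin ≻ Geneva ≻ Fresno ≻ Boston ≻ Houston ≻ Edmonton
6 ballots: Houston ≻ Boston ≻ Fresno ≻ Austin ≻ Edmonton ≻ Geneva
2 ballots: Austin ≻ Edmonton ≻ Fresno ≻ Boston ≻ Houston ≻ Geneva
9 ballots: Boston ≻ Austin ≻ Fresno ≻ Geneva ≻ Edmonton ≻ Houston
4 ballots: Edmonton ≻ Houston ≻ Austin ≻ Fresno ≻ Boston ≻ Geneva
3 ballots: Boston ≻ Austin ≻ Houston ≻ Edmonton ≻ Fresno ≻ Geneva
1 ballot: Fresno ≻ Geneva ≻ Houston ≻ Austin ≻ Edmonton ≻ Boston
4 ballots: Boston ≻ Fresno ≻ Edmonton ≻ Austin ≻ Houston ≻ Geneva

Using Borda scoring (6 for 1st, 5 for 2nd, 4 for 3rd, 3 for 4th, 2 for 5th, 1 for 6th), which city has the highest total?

Austin

Fresno: 7×4 + 6×4 + 2×4 + 9×4 + 4×3 + 3×2 + 1×6 + 4×5 = 140
Houston: 7×2 + 6×6 + 2×2 + 9×1 + 4×5 + 3×4 + 1×4 + 4×2 = 107
Edmonton: 7×1 + 6×2 + 2×5 + 9×2 + 4×6 + 3×3 + 1×2 + 4×4 = 98
Boston: 7×3 + 6×5 + 2×3 + 9×6 + 4×2 + 3×6 + 1×1 + 4×6 = 162
Austin: 7×6 + 6×3 + 2×6 + 9×5 + 4×4 + 3×5 + 1×3 + 4×3 = 163
Geneva: 7×5 + 6×1 + 2×1 + 9×3 + 4×1 + 3×1 + 1×5 + 4×1 = 86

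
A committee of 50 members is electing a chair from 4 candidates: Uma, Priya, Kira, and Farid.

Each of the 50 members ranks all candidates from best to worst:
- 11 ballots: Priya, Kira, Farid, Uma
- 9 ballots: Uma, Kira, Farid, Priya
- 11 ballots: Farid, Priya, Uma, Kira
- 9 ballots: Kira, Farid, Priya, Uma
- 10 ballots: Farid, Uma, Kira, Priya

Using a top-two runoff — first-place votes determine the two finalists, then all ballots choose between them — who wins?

Round 1 first-place votes: Uma 9, Priya 11, Kira 9, Farid 21. Farid and Priya advance.
Runoff: Farid is ranked above Priya on 39 ballots, Priya above Farid on 11.

Farid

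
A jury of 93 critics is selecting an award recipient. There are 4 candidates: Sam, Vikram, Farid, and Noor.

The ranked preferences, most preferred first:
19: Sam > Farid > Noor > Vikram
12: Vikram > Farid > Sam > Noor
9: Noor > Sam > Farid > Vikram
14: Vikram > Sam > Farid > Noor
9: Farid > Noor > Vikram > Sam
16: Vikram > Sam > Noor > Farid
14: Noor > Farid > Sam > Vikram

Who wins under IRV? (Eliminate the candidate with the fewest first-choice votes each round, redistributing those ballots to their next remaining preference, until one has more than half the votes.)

Noor

Round 1: Sam 19, Vikram 42, Farid 9, Noor 23. Farid eliminated.
Round 2: Sam 19, Vikram 42, Noor 32. Sam eliminated.
Round 3: Vikram 42, Noor 51. Noor has a majority (≥47).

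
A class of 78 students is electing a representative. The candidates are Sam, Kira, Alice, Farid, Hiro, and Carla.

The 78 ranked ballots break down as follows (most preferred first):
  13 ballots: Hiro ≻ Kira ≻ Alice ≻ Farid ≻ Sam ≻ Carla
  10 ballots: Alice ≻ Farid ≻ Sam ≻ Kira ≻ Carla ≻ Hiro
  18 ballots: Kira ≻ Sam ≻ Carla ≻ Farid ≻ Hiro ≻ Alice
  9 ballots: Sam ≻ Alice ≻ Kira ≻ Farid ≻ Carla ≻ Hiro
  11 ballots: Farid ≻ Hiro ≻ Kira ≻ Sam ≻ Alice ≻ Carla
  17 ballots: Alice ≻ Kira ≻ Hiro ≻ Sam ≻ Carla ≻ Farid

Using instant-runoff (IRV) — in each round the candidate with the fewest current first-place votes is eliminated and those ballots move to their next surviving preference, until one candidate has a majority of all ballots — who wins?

Hiro

Round 1: Sam 9, Kira 18, Alice 27, Farid 11, Hiro 13, Carla 0. Carla eliminated.
Round 2: Sam 9, Kira 18, Alice 27, Farid 11, Hiro 13. Sam eliminated.
Round 3: Kira 18, Alice 36, Farid 11, Hiro 13. Farid eliminated.
Round 4: Kira 18, Alice 36, Hiro 24. Kira eliminated.
Round 5: Alice 36, Hiro 42. Hiro has a majority (≥40).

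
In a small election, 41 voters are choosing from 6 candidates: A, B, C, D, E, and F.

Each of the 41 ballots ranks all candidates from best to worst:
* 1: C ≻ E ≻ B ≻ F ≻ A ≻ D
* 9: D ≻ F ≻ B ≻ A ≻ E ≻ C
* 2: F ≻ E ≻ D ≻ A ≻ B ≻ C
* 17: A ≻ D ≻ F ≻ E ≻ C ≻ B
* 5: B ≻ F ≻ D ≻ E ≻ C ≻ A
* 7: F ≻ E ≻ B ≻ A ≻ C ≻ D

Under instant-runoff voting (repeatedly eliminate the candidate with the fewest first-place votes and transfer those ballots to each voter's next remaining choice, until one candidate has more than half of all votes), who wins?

Round 1: A 17, B 5, C 1, D 9, E 0, F 9. E eliminated.
Round 2: A 17, B 5, C 1, D 9, F 9. C eliminated.
Round 3: A 17, B 6, D 9, F 9. B eliminated.
Round 4: A 17, D 9, F 15. D eliminated.
Round 5: A 17, F 24. F has a majority (≥21).

F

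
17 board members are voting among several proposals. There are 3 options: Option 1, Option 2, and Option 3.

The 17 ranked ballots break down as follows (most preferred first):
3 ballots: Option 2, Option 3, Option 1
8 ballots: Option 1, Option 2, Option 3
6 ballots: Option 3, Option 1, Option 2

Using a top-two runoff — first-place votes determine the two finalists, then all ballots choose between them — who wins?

Round 1 first-place votes: Option 1 8, Option 2 3, Option 3 6. Option 1 and Option 3 advance.
Runoff: Option 1 is ranked above Option 3 on 8 ballots, Option 3 above Option 1 on 9.

Option 3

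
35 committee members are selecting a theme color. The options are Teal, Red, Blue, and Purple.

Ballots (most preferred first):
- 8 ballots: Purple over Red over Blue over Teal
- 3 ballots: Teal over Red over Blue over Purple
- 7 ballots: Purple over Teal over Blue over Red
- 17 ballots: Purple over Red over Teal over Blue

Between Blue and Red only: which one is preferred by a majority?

Blue is ranked above Red on 7 ballots; Red above Blue on 28.

Red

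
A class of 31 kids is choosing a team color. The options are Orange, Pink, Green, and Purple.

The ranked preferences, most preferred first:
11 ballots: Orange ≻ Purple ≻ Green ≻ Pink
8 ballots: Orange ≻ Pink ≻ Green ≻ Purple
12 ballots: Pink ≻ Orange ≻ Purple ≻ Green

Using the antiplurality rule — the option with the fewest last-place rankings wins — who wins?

Orange

Last-place votes: Orange 0, Pink 11, Green 12, Purple 8.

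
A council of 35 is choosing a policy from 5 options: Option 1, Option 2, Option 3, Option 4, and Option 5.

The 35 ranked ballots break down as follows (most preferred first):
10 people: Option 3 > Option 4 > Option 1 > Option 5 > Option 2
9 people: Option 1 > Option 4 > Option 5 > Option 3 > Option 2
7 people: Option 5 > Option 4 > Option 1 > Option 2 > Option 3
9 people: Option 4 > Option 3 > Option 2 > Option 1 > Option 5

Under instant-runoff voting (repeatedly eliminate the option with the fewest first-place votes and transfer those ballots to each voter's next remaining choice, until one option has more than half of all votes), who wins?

Round 1: Option 1 9, Option 2 0, Option 3 10, Option 4 9, Option 5 7. Option 2 eliminated.
Round 2: Option 1 9, Option 3 10, Option 4 9, Option 5 7. Option 5 eliminated.
Round 3: Option 1 9, Option 3 10, Option 4 16. Option 1 eliminated.
Round 4: Option 3 10, Option 4 25. Option 4 has a majority (≥18).

Option 4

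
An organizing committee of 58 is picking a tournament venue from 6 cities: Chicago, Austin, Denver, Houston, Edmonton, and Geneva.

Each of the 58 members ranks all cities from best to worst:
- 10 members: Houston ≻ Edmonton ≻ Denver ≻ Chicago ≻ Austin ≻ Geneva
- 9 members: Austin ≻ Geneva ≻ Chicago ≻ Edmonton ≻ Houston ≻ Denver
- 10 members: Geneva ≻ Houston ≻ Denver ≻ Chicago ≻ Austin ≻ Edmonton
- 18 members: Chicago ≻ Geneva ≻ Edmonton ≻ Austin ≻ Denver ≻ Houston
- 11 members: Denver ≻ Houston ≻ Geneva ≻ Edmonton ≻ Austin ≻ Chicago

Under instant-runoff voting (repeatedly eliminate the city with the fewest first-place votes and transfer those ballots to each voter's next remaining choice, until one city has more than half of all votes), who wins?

Round 1: Chicago 18, Austin 9, Denver 11, Houston 10, Edmonton 0, Geneva 10. Edmonton eliminated.
Round 2: Chicago 18, Austin 9, Denver 11, Houston 10, Geneva 10. Austin eliminated.
Round 3: Chicago 18, Denver 11, Houston 10, Geneva 19. Houston eliminated.
Round 4: Chicago 18, Denver 21, Geneva 19. Chicago eliminated.
Round 5: Denver 21, Geneva 37. Geneva has a majority (≥30).

Geneva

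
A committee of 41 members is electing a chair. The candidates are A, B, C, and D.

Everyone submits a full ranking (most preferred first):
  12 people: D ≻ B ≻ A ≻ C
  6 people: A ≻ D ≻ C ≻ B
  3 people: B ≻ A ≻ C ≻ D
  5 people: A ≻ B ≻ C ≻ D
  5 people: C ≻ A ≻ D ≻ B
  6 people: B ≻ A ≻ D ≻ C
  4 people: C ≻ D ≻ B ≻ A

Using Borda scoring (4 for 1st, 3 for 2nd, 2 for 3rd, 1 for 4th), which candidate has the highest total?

A

A: 12×2 + 6×4 + 3×3 + 5×4 + 5×3 + 6×3 + 4×1 = 114
B: 12×3 + 6×1 + 3×4 + 5×3 + 5×1 + 6×4 + 4×2 = 106
C: 12×1 + 6×2 + 3×2 + 5×2 + 5×4 + 6×1 + 4×4 = 82
D: 12×4 + 6×3 + 3×1 + 5×1 + 5×2 + 6×2 + 4×3 = 108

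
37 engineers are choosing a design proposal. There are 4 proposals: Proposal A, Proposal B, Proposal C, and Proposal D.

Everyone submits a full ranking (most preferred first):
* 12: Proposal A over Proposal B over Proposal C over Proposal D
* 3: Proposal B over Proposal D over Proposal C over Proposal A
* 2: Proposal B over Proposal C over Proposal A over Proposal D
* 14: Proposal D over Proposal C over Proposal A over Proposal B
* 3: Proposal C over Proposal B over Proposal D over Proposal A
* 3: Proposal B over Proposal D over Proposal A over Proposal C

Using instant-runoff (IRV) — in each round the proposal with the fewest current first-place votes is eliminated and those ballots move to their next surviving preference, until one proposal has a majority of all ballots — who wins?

Round 1: Proposal A 12, Proposal B 8, Proposal C 3, Proposal D 14. Proposal C eliminated.
Round 2: Proposal A 12, Proposal B 11, Proposal D 14. Proposal B eliminated.
Round 3: Proposal A 14, Proposal D 23. Proposal D has a majority (≥19).

Proposal D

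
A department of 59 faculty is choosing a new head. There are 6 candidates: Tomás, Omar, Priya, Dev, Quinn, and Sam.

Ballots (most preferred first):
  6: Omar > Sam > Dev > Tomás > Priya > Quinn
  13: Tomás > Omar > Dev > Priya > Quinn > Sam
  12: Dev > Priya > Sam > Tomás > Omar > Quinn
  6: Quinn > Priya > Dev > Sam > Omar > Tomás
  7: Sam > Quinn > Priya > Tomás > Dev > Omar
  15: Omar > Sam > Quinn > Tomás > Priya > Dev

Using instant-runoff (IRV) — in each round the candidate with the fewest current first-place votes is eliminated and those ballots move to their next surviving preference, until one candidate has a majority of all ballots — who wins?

Round 1: Tomás 13, Omar 21, Priya 0, Dev 12, Quinn 6, Sam 7. Priya eliminated.
Round 2: Tomás 13, Omar 21, Dev 12, Quinn 6, Sam 7. Quinn eliminated.
Round 3: Tomás 13, Omar 21, Dev 18, Sam 7. Sam eliminated.
Round 4: Tomás 20, Omar 21, Dev 18. Dev eliminated.
Round 5: Tomás 32, Omar 27. Tomás has a majority (≥30).

Tomás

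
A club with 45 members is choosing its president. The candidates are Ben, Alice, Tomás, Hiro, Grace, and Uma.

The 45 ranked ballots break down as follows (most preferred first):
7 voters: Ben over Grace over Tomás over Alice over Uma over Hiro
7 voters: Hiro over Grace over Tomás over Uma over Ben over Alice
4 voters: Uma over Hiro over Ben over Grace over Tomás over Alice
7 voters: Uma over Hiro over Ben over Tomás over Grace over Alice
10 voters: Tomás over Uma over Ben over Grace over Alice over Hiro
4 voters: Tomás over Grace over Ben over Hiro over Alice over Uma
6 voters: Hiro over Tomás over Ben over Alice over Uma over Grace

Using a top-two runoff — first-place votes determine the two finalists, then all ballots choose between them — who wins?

Hiro

Round 1 first-place votes: Ben 7, Alice 0, Tomás 14, Hiro 13, Grace 0, Uma 11. Tomás and Hiro advance.
Runoff: Tomás is ranked above Hiro on 21 ballots, Hiro above Tomás on 24.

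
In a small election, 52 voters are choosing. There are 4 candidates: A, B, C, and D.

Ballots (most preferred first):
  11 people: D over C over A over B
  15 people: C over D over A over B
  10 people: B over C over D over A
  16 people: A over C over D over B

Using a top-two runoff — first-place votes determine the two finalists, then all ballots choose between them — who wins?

C

Round 1 first-place votes: A 16, B 10, C 15, D 11. A and C advance.
Runoff: A is ranked above C on 16 ballots, C above A on 36.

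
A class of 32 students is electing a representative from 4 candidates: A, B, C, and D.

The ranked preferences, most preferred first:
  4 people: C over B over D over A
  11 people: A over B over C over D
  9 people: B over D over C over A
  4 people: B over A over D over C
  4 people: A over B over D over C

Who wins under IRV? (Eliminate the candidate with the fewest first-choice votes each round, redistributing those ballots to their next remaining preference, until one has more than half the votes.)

Round 1: A 15, B 13, C 4, D 0. D eliminated.
Round 2: A 15, B 13, C 4. C eliminated.
Round 3: A 15, B 17. B has a majority (≥17).

B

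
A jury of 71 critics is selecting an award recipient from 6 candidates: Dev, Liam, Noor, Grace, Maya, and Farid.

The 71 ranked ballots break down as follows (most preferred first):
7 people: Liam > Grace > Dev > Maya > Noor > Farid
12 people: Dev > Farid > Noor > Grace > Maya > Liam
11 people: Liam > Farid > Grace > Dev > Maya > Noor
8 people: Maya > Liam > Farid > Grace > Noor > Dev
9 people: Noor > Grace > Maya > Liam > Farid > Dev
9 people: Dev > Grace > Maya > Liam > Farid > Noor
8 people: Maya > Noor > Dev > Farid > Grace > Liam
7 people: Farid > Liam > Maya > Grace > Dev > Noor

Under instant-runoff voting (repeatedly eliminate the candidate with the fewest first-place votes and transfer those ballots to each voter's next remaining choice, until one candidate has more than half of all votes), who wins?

Round 1: Dev 21, Liam 18, Noor 9, Grace 0, Maya 16, Farid 7. Grace eliminated.
Round 2: Dev 21, Liam 18, Noor 9, Maya 16, Farid 7. Farid eliminated.
Round 3: Dev 21, Liam 25, Noor 9, Maya 16. Noor eliminated.
Round 4: Dev 21, Liam 25, Maya 25. Dev eliminated.
Round 5: Liam 25, Maya 46. Maya has a majority (≥36).

Maya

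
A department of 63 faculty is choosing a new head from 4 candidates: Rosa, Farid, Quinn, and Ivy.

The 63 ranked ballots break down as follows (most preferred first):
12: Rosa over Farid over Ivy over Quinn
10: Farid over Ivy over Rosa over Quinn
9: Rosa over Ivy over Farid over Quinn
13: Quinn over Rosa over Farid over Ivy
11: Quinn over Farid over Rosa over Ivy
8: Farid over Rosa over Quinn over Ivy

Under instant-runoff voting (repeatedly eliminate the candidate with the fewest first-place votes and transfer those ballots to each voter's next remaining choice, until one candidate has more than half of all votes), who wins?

Rosa

Round 1: Rosa 21, Farid 18, Quinn 24, Ivy 0. Ivy eliminated.
Round 2: Rosa 21, Farid 18, Quinn 24. Farid eliminated.
Round 3: Rosa 39, Quinn 24. Rosa has a majority (≥32).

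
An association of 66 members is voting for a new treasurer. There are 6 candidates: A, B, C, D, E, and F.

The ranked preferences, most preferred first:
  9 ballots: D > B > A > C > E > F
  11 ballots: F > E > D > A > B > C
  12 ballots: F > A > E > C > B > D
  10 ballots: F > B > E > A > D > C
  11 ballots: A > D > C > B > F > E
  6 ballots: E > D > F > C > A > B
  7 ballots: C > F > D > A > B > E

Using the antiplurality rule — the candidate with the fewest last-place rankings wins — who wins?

A

Last-place votes: A 0, B 6, C 21, D 12, E 18, F 9.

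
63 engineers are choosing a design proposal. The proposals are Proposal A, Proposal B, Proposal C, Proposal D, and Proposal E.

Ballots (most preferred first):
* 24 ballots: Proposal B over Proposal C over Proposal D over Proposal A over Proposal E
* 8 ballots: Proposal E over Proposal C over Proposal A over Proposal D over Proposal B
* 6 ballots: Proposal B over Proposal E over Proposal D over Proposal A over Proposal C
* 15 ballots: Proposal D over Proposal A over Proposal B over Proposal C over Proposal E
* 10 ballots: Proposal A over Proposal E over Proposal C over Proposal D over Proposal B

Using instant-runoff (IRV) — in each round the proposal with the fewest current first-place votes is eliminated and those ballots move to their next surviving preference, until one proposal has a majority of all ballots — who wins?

Round 1: Proposal A 10, Proposal B 30, Proposal C 0, Proposal D 15, Proposal E 8. Proposal C eliminated.
Round 2: Proposal A 10, Proposal B 30, Proposal D 15, Proposal E 8. Proposal E eliminated.
Round 3: Proposal A 18, Proposal B 30, Proposal D 15. Proposal D eliminated.
Round 4: Proposal A 33, Proposal B 30. Proposal A has a majority (≥32).

Proposal A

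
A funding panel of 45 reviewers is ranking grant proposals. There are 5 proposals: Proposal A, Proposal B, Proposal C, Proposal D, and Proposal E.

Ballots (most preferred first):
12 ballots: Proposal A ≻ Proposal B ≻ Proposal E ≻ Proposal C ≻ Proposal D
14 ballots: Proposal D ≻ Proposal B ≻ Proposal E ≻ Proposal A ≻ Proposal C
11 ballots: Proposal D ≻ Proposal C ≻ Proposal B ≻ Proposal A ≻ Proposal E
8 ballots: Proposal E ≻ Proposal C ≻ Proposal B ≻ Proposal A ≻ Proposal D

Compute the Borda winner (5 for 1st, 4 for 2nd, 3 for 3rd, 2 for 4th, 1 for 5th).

Proposal B

Proposal A: 12×5 + 14×2 + 11×2 + 8×2 = 126
Proposal B: 12×4 + 14×4 + 11×3 + 8×3 = 161
Proposal C: 12×2 + 14×1 + 11×4 + 8×4 = 114
Proposal D: 12×1 + 14×5 + 11×5 + 8×1 = 145
Proposal E: 12×3 + 14×3 + 11×1 + 8×5 = 129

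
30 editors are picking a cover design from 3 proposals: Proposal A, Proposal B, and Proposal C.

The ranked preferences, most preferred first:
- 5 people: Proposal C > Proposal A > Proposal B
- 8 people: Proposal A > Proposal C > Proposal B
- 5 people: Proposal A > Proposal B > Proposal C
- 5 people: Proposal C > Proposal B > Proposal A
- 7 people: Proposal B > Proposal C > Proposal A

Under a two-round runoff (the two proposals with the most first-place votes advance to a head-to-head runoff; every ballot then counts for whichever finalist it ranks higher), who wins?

Proposal C

Round 1 first-place votes: Proposal A 13, Proposal B 7, Proposal C 10. Proposal A and Proposal C advance.
Runoff: Proposal A is ranked above Proposal C on 13 ballots, Proposal C above Proposal A on 17.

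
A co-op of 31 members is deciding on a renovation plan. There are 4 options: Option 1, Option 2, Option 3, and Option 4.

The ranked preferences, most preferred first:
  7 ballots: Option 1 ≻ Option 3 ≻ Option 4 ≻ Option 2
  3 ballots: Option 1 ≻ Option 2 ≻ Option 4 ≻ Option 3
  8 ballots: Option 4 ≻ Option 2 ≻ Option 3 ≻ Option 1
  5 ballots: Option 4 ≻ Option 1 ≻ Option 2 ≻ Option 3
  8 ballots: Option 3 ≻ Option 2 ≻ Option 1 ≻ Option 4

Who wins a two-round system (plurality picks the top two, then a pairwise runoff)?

Option 1

Round 1 first-place votes: Option 1 10, Option 2 0, Option 3 8, Option 4 13. Option 4 and Option 1 advance.
Runoff: Option 4 is ranked above Option 1 on 13 ballots, Option 1 above Option 4 on 18.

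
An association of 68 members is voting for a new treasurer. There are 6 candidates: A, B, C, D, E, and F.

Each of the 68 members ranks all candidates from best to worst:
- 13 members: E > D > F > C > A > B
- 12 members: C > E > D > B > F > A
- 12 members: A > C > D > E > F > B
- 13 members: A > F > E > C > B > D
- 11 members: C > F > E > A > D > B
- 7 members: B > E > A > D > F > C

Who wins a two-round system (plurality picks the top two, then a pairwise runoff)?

Round 1 first-place votes: A 25, B 7, C 23, D 0, E 13, F 0. A and C advance.
Runoff: A is ranked above C on 32 ballots, C above A on 36.

C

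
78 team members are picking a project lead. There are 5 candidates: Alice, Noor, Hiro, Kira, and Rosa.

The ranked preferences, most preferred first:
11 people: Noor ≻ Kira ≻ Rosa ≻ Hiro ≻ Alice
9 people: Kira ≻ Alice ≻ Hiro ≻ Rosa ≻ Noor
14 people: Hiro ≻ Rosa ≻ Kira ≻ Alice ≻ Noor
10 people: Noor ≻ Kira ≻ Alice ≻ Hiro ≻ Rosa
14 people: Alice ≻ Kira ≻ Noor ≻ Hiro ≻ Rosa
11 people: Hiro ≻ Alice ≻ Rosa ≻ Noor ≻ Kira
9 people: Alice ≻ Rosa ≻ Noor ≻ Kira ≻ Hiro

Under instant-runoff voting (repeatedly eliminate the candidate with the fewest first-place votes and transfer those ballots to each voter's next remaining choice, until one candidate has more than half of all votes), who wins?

Alice

Round 1: Alice 23, Noor 21, Hiro 25, Kira 9, Rosa 0. Rosa eliminated.
Round 2: Alice 23, Noor 21, Hiro 25, Kira 9. Kira eliminated.
Round 3: Alice 32, Noor 21, Hiro 25. Noor eliminated.
Round 4: Alice 42, Hiro 36. Alice has a majority (≥40).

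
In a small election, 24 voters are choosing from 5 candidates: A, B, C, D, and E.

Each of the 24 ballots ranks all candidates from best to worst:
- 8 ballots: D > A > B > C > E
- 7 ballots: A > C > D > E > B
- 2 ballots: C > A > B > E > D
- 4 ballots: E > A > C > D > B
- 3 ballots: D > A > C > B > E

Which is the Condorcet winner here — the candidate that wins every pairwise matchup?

A vs B: 24–0
A vs C: 22–2
A vs D: 13–11
A vs E: 20–4
A beats every other candidate.

A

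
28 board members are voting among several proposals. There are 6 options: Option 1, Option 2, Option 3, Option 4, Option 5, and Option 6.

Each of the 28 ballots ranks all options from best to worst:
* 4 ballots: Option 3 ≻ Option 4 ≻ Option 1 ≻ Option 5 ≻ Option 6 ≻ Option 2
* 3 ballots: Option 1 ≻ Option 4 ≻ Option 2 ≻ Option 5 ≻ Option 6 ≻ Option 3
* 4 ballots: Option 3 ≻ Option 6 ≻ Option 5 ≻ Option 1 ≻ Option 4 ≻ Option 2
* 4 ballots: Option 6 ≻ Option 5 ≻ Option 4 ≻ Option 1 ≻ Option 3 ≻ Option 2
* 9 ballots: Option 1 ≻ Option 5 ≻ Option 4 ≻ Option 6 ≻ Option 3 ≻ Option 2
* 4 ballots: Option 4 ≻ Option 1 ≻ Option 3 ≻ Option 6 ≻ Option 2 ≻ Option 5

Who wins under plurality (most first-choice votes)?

Option 1

First-place votes: Option 1 12, Option 2 0, Option 3 8, Option 4 4, Option 5 0, Option 6 4.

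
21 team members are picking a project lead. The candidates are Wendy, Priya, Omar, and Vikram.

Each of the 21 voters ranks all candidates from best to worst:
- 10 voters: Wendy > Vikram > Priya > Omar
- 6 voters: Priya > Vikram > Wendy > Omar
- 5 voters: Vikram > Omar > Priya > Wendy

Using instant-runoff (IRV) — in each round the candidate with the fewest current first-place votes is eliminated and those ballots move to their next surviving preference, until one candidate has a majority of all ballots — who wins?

Round 1: Wendy 10, Priya 6, Omar 0, Vikram 5. Omar eliminated.
Round 2: Wendy 10, Priya 6, Vikram 5. Vikram eliminated.
Round 3: Wendy 10, Priya 11. Priya has a majority (≥11).

Priya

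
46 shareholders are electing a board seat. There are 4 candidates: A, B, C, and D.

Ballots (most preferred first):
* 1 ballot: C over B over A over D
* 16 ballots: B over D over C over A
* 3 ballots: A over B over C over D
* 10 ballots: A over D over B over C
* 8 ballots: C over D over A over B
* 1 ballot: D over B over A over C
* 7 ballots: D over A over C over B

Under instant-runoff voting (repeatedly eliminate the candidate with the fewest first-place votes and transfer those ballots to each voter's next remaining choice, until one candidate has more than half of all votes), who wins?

Round 1: A 13, B 16, C 9, D 8. D eliminated.
Round 2: A 20, B 17, C 9. C eliminated.
Round 3: A 28, B 18. A has a majority (≥24).

A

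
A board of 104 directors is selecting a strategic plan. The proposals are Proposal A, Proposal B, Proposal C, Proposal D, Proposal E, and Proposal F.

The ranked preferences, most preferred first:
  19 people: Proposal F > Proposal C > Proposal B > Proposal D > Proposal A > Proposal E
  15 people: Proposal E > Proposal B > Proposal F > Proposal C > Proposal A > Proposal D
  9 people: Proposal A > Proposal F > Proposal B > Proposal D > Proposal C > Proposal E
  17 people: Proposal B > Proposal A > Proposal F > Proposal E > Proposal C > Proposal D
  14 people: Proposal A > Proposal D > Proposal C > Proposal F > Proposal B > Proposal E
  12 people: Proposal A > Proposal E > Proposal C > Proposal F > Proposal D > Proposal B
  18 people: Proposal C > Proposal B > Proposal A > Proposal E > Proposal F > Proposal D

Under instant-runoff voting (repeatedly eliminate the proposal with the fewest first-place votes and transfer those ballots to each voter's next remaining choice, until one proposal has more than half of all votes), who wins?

Round 1: Proposal A 35, Proposal B 17, Proposal C 18, Proposal D 0, Proposal E 15, Proposal F 19. Proposal D eliminated.
Round 2: Proposal A 35, Proposal B 17, Proposal C 18, Proposal E 15, Proposal F 19. Proposal E eliminated.
Round 3: Proposal A 35, Proposal B 32, Proposal C 18, Proposal F 19. Proposal C eliminated.
Round 4: Proposal A 35, Proposal B 50, Proposal F 19. Proposal F eliminated.
Round 5: Proposal A 35, Proposal B 69. Proposal B has a majority (≥53).

Proposal B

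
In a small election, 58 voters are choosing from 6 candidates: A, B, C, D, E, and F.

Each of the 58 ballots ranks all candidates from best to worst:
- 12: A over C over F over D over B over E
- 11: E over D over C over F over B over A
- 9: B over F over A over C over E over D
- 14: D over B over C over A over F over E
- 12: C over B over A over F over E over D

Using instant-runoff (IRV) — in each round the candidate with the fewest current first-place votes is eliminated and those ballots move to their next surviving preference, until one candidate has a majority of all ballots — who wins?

A

Round 1: A 12, B 9, C 12, D 14, E 11, F 0. F eliminated.
Round 2: A 12, B 9, C 12, D 14, E 11. B eliminated.
Round 3: A 21, C 12, D 14, E 11. E eliminated.
Round 4: A 21, C 12, D 25. C eliminated.
Round 5: A 33, D 25. A has a majority (≥30).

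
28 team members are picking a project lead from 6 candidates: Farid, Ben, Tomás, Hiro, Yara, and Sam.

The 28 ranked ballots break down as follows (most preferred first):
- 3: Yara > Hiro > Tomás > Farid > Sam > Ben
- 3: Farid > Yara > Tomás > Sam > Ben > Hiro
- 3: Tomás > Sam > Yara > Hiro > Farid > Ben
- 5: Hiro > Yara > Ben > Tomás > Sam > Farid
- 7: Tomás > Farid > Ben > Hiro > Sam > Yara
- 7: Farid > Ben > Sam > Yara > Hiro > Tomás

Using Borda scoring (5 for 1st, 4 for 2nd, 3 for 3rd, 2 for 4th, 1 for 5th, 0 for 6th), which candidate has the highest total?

Farid

Farid: 3×2 + 3×5 + 3×1 + 5×0 + 7×4 + 7×5 = 87
Ben: 3×0 + 3×1 + 3×0 + 5×3 + 7×3 + 7×4 = 67
Tomás: 3×3 + 3×3 + 3×5 + 5×2 + 7×5 + 7×0 = 78
Hiro: 3×4 + 3×0 + 3×2 + 5×5 + 7×2 + 7×1 = 64
Yara: 3×5 + 3×4 + 3×3 + 5×4 + 7×0 + 7×2 = 70
Sam: 3×1 + 3×2 + 3×4 + 5×1 + 7×1 + 7×3 = 54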